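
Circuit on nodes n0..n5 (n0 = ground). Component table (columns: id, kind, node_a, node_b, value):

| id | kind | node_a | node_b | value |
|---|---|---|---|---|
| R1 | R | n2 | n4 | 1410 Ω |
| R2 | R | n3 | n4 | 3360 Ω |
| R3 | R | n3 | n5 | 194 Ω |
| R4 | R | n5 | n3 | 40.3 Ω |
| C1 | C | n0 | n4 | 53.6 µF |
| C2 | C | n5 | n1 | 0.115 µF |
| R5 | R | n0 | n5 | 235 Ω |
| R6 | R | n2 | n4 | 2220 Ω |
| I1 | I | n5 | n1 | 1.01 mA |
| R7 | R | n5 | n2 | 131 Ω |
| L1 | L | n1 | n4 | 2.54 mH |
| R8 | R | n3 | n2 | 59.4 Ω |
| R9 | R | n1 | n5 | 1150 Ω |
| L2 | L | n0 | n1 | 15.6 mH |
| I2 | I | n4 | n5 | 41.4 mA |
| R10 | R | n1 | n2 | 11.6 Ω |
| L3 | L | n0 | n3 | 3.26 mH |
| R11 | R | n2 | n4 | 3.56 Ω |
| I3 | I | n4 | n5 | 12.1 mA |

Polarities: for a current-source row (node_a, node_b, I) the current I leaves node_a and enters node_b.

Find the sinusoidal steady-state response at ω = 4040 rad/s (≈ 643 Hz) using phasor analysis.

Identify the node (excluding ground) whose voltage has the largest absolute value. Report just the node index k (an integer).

5

Apply KCL at each of the 5 non-ground nodes and solve the resulting linear system.
Node n1: branches {C2, I1, L1, R9, L2, R10} → V_1 = 0.01769+0.2232j
Node n2: branches {R1, R6, R7, R8, R10, R11} → V_2 = 0.05412+0.2241j
Node n3: branches {R2, R3, R4, R8, L3} → V_3 = 0.09816+0.4678j
Node n4: branches {R1, R2, C1, R6, L1, I2, R11, I3} → V_4 = 0.02867+0.2061j
Node n5: branches {R3, R4, C2, R5, I1, R7, R9, I2, I3} → V_5 = 1.309+0.3587j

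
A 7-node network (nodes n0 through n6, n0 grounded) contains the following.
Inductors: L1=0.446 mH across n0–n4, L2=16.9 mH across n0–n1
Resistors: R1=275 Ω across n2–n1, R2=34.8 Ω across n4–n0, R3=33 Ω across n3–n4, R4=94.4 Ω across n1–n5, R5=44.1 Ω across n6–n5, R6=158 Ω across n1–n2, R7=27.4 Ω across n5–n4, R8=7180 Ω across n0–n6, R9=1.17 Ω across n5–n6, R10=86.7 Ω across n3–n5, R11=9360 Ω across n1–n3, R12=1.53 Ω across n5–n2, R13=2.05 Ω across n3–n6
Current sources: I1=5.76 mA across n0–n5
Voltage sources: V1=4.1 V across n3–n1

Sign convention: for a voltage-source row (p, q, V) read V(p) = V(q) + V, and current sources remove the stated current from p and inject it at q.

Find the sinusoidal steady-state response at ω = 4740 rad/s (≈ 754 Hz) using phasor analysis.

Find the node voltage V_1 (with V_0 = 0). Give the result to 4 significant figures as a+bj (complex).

Element admittances at ω=4740 rad/s:
  Y(L1) = 0.000-0.4730j S between n0,n4
  Y(R1) = 0.003636+0.000j S between n2,n1
  Y(R2) = 0.02874+0.000j S between n4,n0
  Y(R3) = 0.03030+0.000j S between n3,n4
  Y(R4) = 0.01059+0.000j S between n1,n5
  Y(R5) = 0.02268+0.000j S between n6,n5
  Y(L2) = 0.000-0.01248j S between n0,n1
  Y(R6) = 0.006329+0.000j S between n1,n2
  Y(R7) = 0.03650+0.000j S between n5,n4
  Y(R8) = 0.0001393+0.000j S between n0,n6
  Y(R9) = 0.8547+0.000j S between n5,n6
  Y(R10) = 0.01153+0.000j S between n3,n5
  I1: injects 0.00576 A into n5 (from n0)
  Y(R11) = 0.0001068+0.000j S between n1,n3
  Y(R12) = 0.6536+0.000j S between n5,n2
  Y(R13) = 0.4878+0.000j S between n3,n6
  V1: constraint V(n3)−V(n1) = 4.1
Assemble and solve the 7×7 MNA system:
  V(n1)=-3.657-0.6952j  V(n2)=0.1478-0.6274j  V(n3)=0.4429-0.6952j  V(n4)=0.09781+0.02450j  V(n5)=0.2058-0.6263j  V(n6)=0.2905-0.6509j
  i(V1)=-0.08796+0.04425j

-3.657-0.6952j V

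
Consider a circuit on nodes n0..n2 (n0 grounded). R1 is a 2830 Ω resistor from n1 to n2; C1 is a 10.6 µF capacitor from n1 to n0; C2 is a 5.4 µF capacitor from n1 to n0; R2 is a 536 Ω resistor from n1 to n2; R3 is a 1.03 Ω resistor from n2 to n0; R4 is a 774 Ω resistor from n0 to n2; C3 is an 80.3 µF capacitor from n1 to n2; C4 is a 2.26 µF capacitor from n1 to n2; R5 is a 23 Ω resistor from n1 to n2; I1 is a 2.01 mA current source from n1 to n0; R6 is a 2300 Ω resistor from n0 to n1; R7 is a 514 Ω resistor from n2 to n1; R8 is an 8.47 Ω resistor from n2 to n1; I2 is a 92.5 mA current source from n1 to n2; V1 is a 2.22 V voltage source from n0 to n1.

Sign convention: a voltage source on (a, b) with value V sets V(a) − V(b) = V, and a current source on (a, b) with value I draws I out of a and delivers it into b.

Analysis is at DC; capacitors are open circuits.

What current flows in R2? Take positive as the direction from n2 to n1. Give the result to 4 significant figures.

0.003690 A

Apply KCL at each of the 2 non-ground nodes and solve the resulting linear system.
Node n1: branches {R1, C1, C2, R2, C3, C4, R5, I1, R6, R7, R8, I2, V1} → V_1 = -2.220
Node n2: branches {R1, R2, R3, R4, C3, C4, R5, R7, R8, I2} → V_2 = -0.2420
Source currents: i(V1)=-0.2342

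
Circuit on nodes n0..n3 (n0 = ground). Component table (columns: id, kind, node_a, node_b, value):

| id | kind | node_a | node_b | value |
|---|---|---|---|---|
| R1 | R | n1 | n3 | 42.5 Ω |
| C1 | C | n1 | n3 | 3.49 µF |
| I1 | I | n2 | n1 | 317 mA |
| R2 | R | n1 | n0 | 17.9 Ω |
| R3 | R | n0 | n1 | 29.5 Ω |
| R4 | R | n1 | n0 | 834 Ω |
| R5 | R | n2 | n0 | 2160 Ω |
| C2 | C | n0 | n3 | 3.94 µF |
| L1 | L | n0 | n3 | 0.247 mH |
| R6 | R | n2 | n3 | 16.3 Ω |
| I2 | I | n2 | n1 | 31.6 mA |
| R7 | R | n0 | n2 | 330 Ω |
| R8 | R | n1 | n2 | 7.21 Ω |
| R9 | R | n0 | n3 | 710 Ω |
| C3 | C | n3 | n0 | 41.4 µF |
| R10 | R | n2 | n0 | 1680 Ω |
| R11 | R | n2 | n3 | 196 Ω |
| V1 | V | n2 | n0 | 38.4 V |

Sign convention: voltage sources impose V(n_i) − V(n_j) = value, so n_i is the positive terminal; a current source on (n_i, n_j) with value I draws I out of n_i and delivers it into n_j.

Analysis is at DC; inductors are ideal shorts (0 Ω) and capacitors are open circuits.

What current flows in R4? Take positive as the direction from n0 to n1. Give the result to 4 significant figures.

Apply KCL at each of the 3 non-ground nodes and solve the resulting linear system.
Node n1: branches {R1, C1, I1, R2, R3, R4, I2, R8} → V_1 = 22.41
Node n2: branches {I1, R5, R6, I2, R7, R8, R10, R11, V1} → V_2 = 38.40
Node n3: branches {R1, C1, C2, L1, R6, R9, C3, R11} → V_3 = 0.000
Source currents: i(L1)=-3.079, i(V1)=-5.275

-0.02687 A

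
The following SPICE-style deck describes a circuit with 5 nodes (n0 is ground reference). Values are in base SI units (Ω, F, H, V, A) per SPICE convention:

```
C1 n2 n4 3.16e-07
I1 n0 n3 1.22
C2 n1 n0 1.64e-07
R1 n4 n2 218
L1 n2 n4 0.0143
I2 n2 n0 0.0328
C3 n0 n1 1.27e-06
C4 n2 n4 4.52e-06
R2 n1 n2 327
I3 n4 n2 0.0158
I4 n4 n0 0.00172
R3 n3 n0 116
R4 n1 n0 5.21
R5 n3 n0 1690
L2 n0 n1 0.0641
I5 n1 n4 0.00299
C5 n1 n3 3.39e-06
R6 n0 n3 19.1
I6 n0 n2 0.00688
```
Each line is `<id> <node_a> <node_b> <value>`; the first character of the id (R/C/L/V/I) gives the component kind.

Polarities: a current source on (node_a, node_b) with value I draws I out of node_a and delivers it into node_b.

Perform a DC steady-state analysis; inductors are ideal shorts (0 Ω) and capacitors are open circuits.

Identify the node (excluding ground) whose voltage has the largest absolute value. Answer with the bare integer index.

3

Apply KCL at each of the 4 non-ground nodes and solve the resulting linear system.
Node n1: branches {C2, C3, R2, R4, L2, I5, C5} → V_1 = 0.000
Node n2: branches {C1, R1, L1, I2, C4, R2, I3, I6} → V_2 = -8.061
Node n3: branches {I1, R3, R5, C5, R6} → V_3 = 19.82
Node n4: branches {C1, R1, L1, C4, I3, I4, I5} → V_4 = -8.061
Source currents: i(L1)=0.01453, i(L2)=0.02764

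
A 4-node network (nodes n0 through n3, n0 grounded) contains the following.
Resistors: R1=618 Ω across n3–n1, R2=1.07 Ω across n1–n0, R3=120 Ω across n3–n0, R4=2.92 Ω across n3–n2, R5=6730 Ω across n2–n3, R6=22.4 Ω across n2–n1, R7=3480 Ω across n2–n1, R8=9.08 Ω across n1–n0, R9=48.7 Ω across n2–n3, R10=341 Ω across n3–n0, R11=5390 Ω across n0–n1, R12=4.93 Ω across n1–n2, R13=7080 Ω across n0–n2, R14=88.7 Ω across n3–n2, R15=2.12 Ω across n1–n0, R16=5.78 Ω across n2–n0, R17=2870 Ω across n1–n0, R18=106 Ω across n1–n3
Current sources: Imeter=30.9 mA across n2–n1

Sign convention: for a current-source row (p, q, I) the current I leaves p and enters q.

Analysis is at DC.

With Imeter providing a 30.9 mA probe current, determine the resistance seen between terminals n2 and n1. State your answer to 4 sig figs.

R_eq = 2.369 Ω

MNA unknowns: 3 node voltages V₁..V_3
R1: Y=0.001618 on G[3,1]
R2: Y=0.9346 on G[1,0]
R3: Y=0.008333 on G[3,0]
R4: Y=0.3425 on G[3,2]
R5: Y=0.0001486 on G[2,3]
R6: Y=0.04464 on G[2,1]
R7: Y=0.0002874 on G[2,1]
R8: Y=0.1101 on G[1,0]
R9: Y=0.02053 on G[2,3]
R10: Y=0.002933 on G[3,0]
R11: Y=0.0001855 on G[0,1]
R12: Y=0.2028 on G[1,2]
R13: Y=0.0001412 on G[0,2]
R14: Y=0.01127 on G[3,2]
R15: Y=0.4717 on G[1,0]
R16: Y=0.1730 on G[2,0]
R17: Y=0.0003484 on G[1,0]
R18: Y=0.009434 on G[1,3]
Imeter: z[2]−=0.0309, z[1]+=0.0309
solve → V1=0.007909, V2=-0.06529, V3=-0.06140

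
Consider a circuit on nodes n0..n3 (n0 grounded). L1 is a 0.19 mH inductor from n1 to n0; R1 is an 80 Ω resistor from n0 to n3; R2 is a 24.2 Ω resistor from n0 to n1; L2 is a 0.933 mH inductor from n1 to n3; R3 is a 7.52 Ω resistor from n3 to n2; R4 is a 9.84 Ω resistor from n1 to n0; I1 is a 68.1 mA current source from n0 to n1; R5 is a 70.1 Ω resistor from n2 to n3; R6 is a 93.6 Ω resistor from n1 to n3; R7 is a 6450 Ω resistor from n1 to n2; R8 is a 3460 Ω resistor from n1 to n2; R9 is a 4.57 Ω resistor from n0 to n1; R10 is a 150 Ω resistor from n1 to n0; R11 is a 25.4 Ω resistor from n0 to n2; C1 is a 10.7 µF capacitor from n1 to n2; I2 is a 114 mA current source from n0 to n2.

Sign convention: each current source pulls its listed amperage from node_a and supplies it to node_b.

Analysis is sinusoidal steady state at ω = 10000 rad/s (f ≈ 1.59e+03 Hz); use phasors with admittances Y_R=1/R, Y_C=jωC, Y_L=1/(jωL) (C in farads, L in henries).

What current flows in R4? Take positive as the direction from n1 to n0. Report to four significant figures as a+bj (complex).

0.01052+0.01837j A

Apply KCL at each of the 3 non-ground nodes and solve the resulting linear system.
Node n1: branches {L1, R2, L2, R4, I1, R6, R7, R8, R9, R10, C1} → V_1 = 0.1035+0.1808j
Node n2: branches {R3, R5, R7, R8, R11, C1, I2} → V_2 = 0.9695-0.3618j
Node n3: branches {R1, L2, R3, R5, R6} → V_3 = 0.8515+0.1691j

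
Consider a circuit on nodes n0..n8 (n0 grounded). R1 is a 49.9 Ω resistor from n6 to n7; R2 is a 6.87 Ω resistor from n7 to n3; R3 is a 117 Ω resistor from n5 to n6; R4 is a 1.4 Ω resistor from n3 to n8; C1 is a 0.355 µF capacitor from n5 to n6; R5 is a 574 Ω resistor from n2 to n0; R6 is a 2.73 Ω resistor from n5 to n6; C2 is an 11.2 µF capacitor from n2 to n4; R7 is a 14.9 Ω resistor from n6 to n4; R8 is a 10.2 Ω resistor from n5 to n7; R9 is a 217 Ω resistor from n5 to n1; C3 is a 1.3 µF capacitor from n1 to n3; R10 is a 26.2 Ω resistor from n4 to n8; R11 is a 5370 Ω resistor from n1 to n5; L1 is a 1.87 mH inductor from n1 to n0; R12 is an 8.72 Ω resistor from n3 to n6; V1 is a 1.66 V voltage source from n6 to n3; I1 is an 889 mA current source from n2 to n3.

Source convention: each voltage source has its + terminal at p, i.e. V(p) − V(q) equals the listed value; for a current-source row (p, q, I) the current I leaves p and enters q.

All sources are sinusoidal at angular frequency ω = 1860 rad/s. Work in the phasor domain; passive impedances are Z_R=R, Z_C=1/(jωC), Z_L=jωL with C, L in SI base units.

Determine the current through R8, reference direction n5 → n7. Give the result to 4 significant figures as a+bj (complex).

0.07773+0.006864j A

Apply KCL at each of the 8 non-ground nodes and solve the resulting linear system.
Node n1: branches {R9, C3, R11, L1} → V_1 = 0.1878+0.07266j
Node n2: branches {R5, C2, I1} → V_2 = -11.99+30.99j
Node n3: branches {R2, R4, C3, R12, V1, I1} → V_3 = -2.078-10.16j
Node n4: branches {C2, R7, R10} → V_4 = -9.400-10.68j
Node n5: branches {R3, C1, R6, R8, R9, R11} → V_5 = -0.6144-10.05j
Node n6: branches {R1, R3, C1, R6, R7, R12, V1} → V_6 = -0.4175-10.16j
Node n7: branches {R1, R2, R8} → V_7 = -1.407-10.12j
Node n8: branches {R4, R10} → V_8 = -2.449-10.18j
Source currents: i(V1)=-0.8869+0.007418j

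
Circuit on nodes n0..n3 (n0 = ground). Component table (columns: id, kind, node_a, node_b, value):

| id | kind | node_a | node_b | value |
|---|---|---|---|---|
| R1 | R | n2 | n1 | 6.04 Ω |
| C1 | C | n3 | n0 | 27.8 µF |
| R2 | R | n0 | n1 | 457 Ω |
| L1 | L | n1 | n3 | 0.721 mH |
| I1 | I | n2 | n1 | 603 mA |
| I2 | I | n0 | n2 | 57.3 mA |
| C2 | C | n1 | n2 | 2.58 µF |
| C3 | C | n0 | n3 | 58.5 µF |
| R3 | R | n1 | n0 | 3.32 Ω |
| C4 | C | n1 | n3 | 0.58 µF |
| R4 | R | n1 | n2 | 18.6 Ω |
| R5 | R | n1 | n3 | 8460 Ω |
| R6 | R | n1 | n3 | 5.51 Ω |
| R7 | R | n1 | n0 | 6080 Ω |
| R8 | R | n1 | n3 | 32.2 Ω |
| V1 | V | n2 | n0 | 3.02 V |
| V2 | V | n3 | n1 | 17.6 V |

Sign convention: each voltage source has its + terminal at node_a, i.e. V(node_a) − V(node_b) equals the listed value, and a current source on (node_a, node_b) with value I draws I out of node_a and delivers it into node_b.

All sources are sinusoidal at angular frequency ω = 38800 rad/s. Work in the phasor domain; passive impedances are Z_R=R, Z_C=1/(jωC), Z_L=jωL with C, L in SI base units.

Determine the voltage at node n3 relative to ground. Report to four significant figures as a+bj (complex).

Element admittances at ω=38800 rad/s:
  Y(R1) = 0.1656+0.000j S between n2,n1
  Y(C1) = 0.000+1.079j S between n3,n0
  Y(R2) = 0.002188+0.000j S between n0,n1
  Y(L1) = 0.000-0.03575j S between n1,n3
  I1: injects 0.603 A into n1 (from n2)
  I2: injects 0.0573 A into n2 (from n0)
  Y(C2) = 0.000+0.1001j S between n1,n2
  Y(C3) = 0.000+2.270j S between n0,n3
  Y(R3) = 0.3012+0.000j S between n1,n0
  Y(C4) = 0.000+0.02250j S between n1,n3
  Y(R4) = 0.05376+0.000j S between n1,n2
  Y(R5) = 0.0001182+0.000j S between n1,n3
  Y(R6) = 0.1815+0.000j S between n1,n3
  Y(R7) = 0.0001645+0.000j S between n1,n0
  Y(R8) = 0.03106+0.000j S between n1,n3
  V1: constraint V(n2)−V(n0) = 3.02
  V2: constraint V(n3)−V(n1) = 17.6
Assemble and solve the 5×5 MNA system:
  V(n1)=-16.56-2.879j  V(n2)=3.020+0.000j  V(n3)=1.035-2.879j
  i(V1)=-4.553-2.592j  i(V2)=-13.38-3.233j

1.035-2.879j V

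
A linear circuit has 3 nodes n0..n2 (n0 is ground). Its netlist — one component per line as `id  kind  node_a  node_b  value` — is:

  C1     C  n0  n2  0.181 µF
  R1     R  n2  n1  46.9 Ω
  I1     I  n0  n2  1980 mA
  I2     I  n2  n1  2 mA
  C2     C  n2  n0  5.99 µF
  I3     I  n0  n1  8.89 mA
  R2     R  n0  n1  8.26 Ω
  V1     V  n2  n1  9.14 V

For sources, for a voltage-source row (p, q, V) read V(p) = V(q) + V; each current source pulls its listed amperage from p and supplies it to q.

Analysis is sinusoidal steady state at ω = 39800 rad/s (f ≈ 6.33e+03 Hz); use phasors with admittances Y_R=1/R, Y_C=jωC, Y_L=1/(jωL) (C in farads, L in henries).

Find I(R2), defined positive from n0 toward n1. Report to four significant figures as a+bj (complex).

Element admittances at ω=39800 rad/s:
  Y(C1) = 0.000+0.007204j S between n0,n2
  Y(R1) = 0.02132+0.000j S between n2,n1
  I1: injects 1.98 A into n2 (from n0)
  I2: injects 0.002 A into n1 (from n2)
  Y(C2) = 0.000+0.2384j S between n2,n0
  I3: injects 0.00889 A into n1 (from n0)
  Y(R2) = 0.1211+0.000j S between n0,n1
  V1: constraint V(n2)−V(n1) = 9.14
Assemble and solve the 3×3 MNA system:
  V(n1)=-4.142-10.14j  V(n2)=4.998-10.14j
  i(V1)=-0.7072-1.228j

0.5014+1.228j A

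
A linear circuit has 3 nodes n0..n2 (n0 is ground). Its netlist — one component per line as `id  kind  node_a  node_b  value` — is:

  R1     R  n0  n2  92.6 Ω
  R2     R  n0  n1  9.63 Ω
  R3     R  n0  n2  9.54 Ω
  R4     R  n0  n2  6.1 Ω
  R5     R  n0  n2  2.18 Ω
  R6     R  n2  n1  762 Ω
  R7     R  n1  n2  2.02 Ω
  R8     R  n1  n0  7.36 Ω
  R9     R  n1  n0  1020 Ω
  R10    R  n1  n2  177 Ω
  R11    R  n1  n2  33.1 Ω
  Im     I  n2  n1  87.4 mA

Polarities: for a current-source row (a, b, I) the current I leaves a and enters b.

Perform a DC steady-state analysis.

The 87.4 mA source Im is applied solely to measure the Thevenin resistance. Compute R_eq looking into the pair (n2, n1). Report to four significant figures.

MNA unknowns: 2 node voltages V₁..V_2
R1: Y=0.01080 on G[0,2]
R2: Y=0.1038 on G[0,1]
R3: Y=0.1048 on G[0,2]
R4: Y=0.1639 on G[0,2]
R5: Y=0.4587 on G[0,2]
R6: Y=0.001312 on G[2,1]
R7: Y=0.4950 on G[1,2]
R8: Y=0.1359 on G[1,0]
R9: Y=0.0009804 on G[1,0]
R10: Y=0.005650 on G[1,2]
R11: Y=0.03021 on G[1,2]
Im: z[2]−=0.0874, z[1]+=0.0874
solve → V1=0.09235, V2=-0.03011

R_eq = 1.401 Ω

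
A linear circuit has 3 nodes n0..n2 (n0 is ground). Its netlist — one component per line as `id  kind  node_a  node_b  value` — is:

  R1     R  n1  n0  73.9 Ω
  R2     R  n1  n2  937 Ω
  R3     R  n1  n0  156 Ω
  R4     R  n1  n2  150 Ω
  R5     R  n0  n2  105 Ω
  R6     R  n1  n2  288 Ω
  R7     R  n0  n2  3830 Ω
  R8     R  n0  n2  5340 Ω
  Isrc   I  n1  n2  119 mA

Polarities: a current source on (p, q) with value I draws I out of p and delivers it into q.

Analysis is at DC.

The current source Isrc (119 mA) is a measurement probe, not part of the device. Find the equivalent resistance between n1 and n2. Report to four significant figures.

Apply KCL at each of the 2 non-ground nodes and solve the resulting linear system.
Node n1: branches {R1, R2, R3, R4, R6, Isrc} → V_1 = -2.222
Node n2: branches {R2, R4, R5, R6, R7, R8, Isrc} → V_2 = 4.443

R_eq = 56.01 Ω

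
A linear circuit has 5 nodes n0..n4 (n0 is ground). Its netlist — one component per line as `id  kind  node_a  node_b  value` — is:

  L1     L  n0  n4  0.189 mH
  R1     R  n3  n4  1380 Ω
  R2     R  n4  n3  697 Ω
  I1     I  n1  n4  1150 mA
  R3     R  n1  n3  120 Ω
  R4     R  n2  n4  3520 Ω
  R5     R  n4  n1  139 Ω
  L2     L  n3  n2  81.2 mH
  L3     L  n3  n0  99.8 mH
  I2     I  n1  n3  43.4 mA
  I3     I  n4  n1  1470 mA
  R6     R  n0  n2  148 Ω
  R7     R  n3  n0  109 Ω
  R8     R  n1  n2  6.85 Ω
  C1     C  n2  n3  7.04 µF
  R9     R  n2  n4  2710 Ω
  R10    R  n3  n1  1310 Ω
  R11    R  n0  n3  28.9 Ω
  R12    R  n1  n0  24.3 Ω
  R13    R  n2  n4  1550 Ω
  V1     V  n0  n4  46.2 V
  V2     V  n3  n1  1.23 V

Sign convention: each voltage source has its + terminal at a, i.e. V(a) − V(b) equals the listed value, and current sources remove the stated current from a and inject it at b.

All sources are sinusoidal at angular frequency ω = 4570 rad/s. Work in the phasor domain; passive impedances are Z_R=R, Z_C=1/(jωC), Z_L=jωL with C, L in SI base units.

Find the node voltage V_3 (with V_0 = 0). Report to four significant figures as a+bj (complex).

-0.9857-0.04314j V

Apply KCL at each of the 4 non-ground nodes and solve the resulting linear system.
Node n1: branches {I1, R3, R5, I2, I3, R8, R10, R12, V2} → V_1 = -2.216-0.04314j
Node n2: branches {R4, L2, R6, R8, C1, R9, R13} → V_2 = -2.436+0.2366j
Node n3: branches {R1, R2, R3, L2, L3, I2, R7, C1, R10, R11, V2} → V_3 = -0.9857-0.04314j
Node n4: branches {L1, R1, R2, I1, R4, R5, I3, R9, R13, V1} → V_4 = -46.20+0.000j
Source currents: i(V1)=-0.1509+53.49j, i(V2)=-0.03042-0.04292j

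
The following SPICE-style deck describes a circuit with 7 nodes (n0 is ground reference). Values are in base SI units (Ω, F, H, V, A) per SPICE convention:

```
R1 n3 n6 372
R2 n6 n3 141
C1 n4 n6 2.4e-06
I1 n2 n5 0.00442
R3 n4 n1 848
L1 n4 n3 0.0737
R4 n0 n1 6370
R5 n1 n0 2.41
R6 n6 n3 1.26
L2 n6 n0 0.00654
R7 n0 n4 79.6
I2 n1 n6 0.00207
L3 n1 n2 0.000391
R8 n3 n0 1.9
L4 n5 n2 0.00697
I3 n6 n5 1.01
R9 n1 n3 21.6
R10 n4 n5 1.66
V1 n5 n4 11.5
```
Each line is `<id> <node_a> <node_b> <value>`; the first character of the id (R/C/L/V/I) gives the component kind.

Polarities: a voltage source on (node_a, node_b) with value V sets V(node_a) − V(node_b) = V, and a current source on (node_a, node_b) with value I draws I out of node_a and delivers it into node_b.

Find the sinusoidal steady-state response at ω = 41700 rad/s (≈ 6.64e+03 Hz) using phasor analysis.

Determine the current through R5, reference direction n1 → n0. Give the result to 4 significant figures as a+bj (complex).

-0.03128-0.03683j A

MNA unknowns: 6 node voltages V₁..V_6 plus 1 source current (V1)
R1: Y=0.002688+0.000j on G[3,6]
R2: Y=0.007092+0.000j on G[6,3]
C1: Y=0.000+0.1001j on G[4,6]
I1: z[2]−=0.00442, z[5]+=0.00442
R3: Y=0.001179+0.000j on G[4,1]
L1: Y=0.000-0.0003254j on G[4,3]
R4: Y=0.0001570+0.000j on G[0,1]
R5: Y=0.4149+0.000j on G[1,0]
R6: Y=0.7937+0.000j on G[6,3]
L2: Y=0.000-0.003667j on G[6,0]
R7: Y=0.01256+0.000j on G[0,4]
I2: z[1]−=0.00207, z[6]+=0.00207
L3: Y=0.000-0.06133j on G[1,2]
R8: Y=0.5263+0.000j on G[3,0]
L4: Y=0.000-0.003441j on G[5,2]
I3: z[6]−=1.01, z[5]+=1.01
R9: Y=0.04630+0.000j on G[1,3]
R10: Y=0.6024+0.000j on G[4,5]
V1: row V5−V4=11.5, i_V1 at 5,4
solve → V1=-0.07539-0.08876j, V2=0.6353-0.6679j, V3=0.01277+0.3019j, V4=1.804-9.708j, V5=13.30-9.708j, V6=0.03027+0.5230j
aux → i_V1=-5.882+0.04359j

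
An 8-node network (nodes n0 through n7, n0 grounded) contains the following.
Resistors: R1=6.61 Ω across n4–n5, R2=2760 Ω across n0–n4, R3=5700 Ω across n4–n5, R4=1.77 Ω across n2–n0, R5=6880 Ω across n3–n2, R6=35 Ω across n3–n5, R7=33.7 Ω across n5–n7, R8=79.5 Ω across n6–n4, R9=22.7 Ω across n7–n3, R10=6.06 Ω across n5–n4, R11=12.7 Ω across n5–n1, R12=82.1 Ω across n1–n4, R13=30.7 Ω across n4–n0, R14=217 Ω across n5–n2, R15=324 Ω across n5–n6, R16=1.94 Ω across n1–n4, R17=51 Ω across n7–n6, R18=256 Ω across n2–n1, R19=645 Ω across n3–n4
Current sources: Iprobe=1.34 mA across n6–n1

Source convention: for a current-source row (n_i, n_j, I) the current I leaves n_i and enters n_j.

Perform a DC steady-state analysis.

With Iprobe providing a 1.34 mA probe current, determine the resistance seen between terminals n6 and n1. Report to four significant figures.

R_eq = 35.95 Ω

Apply KCL at each of the 7 non-ground nodes and solve the resulting linear system.
Node n1: branches {R11, R12, R16, R18, Iprobe} → V_1 = 0.002012
Node n2: branches {R4, R5, R14, R18} → V_2 = -3.363e-07
Node n3: branches {R5, R6, R9, R19} → V_3 = -0.009142
Node n4: branches {R1, R2, R3, R8, R10, R12, R13, R16, R19} → V_4 = 5.768e-06
Node n5: branches {R1, R3, R6, R7, R10, R11, R14, R15} → V_5 = -0.001459
Node n6: branches {R8, R15, R17, Iprobe} → V_6 = -0.04616
Node n7: branches {R7, R9, R17} → V_7 = -0.01448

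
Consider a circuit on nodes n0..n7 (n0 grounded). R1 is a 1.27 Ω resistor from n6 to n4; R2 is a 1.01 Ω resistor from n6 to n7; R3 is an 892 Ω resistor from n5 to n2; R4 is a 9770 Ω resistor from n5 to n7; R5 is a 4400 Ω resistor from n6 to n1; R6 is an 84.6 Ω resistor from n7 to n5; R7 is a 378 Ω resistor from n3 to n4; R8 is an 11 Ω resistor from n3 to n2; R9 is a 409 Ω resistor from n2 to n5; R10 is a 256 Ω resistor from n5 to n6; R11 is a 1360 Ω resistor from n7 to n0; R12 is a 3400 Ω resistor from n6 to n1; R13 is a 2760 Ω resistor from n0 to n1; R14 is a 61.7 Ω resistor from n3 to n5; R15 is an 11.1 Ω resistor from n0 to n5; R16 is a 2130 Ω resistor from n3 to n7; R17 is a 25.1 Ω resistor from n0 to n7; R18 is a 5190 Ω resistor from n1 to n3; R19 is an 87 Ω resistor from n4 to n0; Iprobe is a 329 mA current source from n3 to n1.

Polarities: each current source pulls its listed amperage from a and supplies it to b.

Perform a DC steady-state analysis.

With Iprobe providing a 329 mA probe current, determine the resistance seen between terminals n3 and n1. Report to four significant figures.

R_eq = 964.0 Ω

MNA unknowns: 7 node voltages V₁..V_7
R1: Y=0.7874 on G[6,4]
R2: Y=0.9901 on G[6,7]
R3: Y=0.001121 on G[5,2]
R4: Y=0.0001024 on G[5,7]
R5: Y=0.0002273 on G[6,1]
R6: Y=0.01182 on G[7,5]
R7: Y=0.002646 on G[3,4]
R8: Y=0.09091 on G[3,2]
R9: Y=0.002445 on G[2,5]
R10: Y=0.003906 on G[5,6]
R11: Y=0.0007353 on G[7,0]
R12: Y=0.0002941 on G[6,1]
R13: Y=0.0003623 on G[0,1]
R14: Y=0.01621 on G[3,5]
R15: Y=0.09009 on G[0,5]
R16: Y=0.0004695 on G[3,7]
R17: Y=0.03984 on G[0,7]
R18: Y=0.0001927 on G[1,3]
R19: Y=0.01149 on G[4,0]
Iprobe: z[3]−=0.329, z[1]+=0.329
solve → V1=303.9, V2=-12.83, V3=-13.26, V4=1.229, V5=-1.920, V6=1.295, V7=1.201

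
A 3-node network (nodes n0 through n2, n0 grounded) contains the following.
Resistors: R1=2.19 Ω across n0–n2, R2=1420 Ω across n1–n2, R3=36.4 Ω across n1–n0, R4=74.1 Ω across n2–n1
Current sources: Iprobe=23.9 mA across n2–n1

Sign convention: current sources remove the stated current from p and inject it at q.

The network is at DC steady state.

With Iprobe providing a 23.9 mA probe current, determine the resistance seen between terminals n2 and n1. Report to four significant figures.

Element admittances at DC:
  Y(R1) = 0.4566 S between n0,n2
  Y(R2) = 0.0007042 S between n1,n2
  Y(R3) = 0.02747 S between n1,n0
  Y(R4) = 0.01350 S between n2,n1
  Iprobe: injects 0.0239 A into n1 (from n2)
Assemble and solve the 2×2 MNA system:
  V(n1)=0.5620  V(n2)=-0.03381

R_eq = 24.93 Ω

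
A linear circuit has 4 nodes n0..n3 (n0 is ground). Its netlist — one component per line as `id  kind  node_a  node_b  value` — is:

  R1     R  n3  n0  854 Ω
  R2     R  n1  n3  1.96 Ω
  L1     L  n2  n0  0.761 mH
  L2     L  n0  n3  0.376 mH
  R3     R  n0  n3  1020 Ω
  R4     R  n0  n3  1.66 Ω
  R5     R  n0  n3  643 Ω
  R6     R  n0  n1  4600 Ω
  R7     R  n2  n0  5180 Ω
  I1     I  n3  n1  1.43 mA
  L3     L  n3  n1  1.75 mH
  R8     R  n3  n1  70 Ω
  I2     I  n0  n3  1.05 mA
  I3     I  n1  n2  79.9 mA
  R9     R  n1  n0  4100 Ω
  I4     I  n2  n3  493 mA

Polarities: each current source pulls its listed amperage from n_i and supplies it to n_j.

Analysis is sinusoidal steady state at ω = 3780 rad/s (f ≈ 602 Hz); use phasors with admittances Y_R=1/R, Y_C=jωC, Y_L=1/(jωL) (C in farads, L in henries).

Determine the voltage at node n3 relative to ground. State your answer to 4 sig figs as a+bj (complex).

Apply KCL at each of the 3 non-ground nodes and solve the resulting linear system.
Node n1: branches {R2, R6, I1, L3, R8, I3, R9} → V_1 = 0.1529+0.2976j
Node n2: branches {L1, R7, I3, I4} → V_2 = -0.0006599-1.188j
Node n3: branches {R1, R2, L2, R3, R4, R5, I1, L3, R8, I2, I4} → V_3 = 0.2911+0.3377j

0.2911+0.3377j V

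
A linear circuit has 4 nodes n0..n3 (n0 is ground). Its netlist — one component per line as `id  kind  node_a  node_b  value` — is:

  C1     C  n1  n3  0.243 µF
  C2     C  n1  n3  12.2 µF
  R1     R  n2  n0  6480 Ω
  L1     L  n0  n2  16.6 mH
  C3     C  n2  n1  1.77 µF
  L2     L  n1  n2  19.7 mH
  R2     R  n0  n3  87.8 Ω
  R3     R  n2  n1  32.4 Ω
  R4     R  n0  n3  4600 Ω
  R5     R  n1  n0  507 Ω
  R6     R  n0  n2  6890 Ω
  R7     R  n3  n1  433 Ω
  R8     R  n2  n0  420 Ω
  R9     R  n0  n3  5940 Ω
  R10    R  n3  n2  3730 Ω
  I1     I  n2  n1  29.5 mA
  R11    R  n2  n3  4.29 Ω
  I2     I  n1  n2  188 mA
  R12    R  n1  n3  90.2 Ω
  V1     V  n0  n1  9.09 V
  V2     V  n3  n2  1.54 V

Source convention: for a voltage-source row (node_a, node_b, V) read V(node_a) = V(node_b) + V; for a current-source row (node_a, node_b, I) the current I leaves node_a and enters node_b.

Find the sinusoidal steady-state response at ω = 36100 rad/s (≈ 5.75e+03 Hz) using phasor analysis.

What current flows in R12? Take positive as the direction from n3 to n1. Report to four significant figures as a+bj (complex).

0.002528-0.007134j A

MNA unknowns: 3 node voltages V₁..V_3 plus 2 source currents (V1, V2)
C1: Y=0.000+0.008772j on G[1,3]
C2: Y=0.000+0.4404j on G[1,3]
R1: Y=0.0001543+0.000j on G[2,0]
L1: Y=0.000-0.001669j on G[0,2]
C3: Y=0.000+0.06390j on G[2,1]
L2: Y=0.000-0.001406j on G[1,2]
R2: Y=0.01139+0.000j on G[0,3]
R3: Y=0.03086+0.000j on G[2,1]
R4: Y=0.0002174+0.000j on G[0,3]
R5: Y=0.001972+0.000j on G[1,0]
R6: Y=0.0001451+0.000j on G[0,2]
R7: Y=0.002309+0.000j on G[3,1]
R8: Y=0.002381+0.000j on G[2,0]
R9: Y=0.0001684+0.000j on G[0,3]
R10: Y=0.0002681+0.000j on G[3,2]
I1: z[2]−=0.0295, z[1]+=0.0295
R11: Y=0.2331+0.000j on G[2,3]
I2: z[1]−=0.188, z[2]+=0.188
R12: Y=0.01109+0.000j on G[1,3]
V1: row V0−V1=9.09, i_V1 at 0,1
V2: row V3−V2=1.54, i_V2 at 3,2
solve → V1=-9.090+0.000j, V2=-10.40-0.6435j, V3=-8.862-0.6435j
aux → i_V1=-0.1512+0.008056j, i_V2=-0.5471-0.08622j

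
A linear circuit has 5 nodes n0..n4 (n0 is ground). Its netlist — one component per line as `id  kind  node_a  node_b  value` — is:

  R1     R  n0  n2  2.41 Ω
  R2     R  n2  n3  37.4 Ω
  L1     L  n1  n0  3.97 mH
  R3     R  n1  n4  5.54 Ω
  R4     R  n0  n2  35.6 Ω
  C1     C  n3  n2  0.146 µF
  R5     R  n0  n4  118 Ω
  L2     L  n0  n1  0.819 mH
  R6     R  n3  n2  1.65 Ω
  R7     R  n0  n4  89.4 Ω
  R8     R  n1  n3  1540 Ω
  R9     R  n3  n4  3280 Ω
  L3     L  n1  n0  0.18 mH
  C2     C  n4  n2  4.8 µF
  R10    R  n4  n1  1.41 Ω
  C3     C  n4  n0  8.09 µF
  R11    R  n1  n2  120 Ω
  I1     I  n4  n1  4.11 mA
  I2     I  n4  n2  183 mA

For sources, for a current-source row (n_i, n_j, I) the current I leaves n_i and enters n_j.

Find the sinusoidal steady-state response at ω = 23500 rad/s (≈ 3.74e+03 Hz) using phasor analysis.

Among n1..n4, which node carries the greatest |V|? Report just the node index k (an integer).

4

Apply KCL at each of the 4 non-ground nodes and solve the resulting linear system.
Node n1: branches {L1, R3, L2, R8, L3, R10, R11, I1} → V_1 = -1.110+0.1442j
Node n2: branches {R1, R2, R4, C1, R6, C2, R11, I2} → V_2 = 0.1745-0.3094j
Node n3: branches {R2, C1, R6, R8, R9} → V_3 = 0.1726-0.3085j
Node n4: branches {R3, R5, R7, R9, C2, R10, C3, I1, I2} → V_4 = -1.079+0.5219j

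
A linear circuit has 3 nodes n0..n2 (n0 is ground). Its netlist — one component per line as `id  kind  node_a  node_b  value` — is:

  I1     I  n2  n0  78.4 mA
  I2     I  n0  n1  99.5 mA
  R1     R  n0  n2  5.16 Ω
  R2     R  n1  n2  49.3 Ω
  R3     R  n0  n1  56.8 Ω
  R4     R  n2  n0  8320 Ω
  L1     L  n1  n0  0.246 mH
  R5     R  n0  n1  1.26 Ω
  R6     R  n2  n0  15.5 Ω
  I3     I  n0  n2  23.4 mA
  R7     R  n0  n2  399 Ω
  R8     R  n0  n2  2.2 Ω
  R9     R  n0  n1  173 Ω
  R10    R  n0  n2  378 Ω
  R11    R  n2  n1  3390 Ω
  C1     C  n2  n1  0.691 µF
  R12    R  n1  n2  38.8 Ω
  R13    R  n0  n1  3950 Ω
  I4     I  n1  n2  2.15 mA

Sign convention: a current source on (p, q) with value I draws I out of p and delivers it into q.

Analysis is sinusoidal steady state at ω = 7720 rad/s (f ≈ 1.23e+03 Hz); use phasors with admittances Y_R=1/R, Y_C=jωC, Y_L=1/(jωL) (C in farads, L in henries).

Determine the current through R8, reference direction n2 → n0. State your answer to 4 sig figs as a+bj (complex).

Element admittances at ω=7720 rad/s:
  I1: injects 0.0784 A into n0 (from n2)
  I2: injects 0.0995 A into n1 (from n0)
  Y(R1) = 0.1938+0.000j S between n0,n2
  Y(R2) = 0.02028+0.000j S between n1,n2
  Y(R3) = 0.01761+0.000j S between n0,n1
  Y(R4) = 0.0001202+0.000j S between n2,n0
  Y(L1) = 0.000-0.5266j S between n1,n0
  Y(R5) = 0.7937+0.000j S between n0,n1
  Y(R6) = 0.06452+0.000j S between n2,n0
  I3: injects 0.0234 A into n2 (from n0)
  Y(R7) = 0.002506+0.000j S between n0,n2
  Y(R8) = 0.4545+0.000j S between n0,n2
  Y(R9) = 0.005780+0.000j S between n0,n1
  Y(R10) = 0.002646+0.000j S between n0,n2
  Y(R11) = 0.0002950+0.000j S between n2,n1
  Y(C1) = 0.000+0.005335j S between n2,n1
  Y(R12) = 0.02577+0.000j S between n1,n2
  Y(R13) = 0.0002532+0.000j S between n0,n1
  I4: injects 0.00215 A into n2 (from n1)
Assemble and solve the 2×2 MNA system:
  V(n1)=0.08015+0.04818j  V(n2)=-0.06458+0.003931j

-0.02935+0.001787j A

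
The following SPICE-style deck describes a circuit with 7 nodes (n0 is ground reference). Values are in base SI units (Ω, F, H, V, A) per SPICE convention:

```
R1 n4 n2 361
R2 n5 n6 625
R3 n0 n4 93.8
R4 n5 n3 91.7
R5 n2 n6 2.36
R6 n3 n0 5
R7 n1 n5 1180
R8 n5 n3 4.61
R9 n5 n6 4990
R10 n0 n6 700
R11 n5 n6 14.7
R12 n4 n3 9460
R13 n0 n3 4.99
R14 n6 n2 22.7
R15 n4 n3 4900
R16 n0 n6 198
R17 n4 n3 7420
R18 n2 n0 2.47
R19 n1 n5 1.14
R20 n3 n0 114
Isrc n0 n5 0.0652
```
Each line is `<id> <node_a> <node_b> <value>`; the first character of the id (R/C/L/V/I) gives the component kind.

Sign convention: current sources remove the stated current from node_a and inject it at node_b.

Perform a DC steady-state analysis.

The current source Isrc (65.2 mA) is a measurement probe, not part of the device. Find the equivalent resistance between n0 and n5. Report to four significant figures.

R_eq = 5.009 Ω

Element admittances at DC:
  Y(R1) = 0.002770 S between n4,n2
  Y(R2) = 0.001600 S between n5,n6
  Y(R3) = 0.01066 S between n0,n4
  Y(R4) = 0.01091 S between n5,n3
  Y(R5) = 0.4237 S between n2,n6
  Y(R6) = 0.2000 S between n3,n0
  Y(R7) = 0.0008475 S between n1,n5
  Y(R8) = 0.2169 S between n5,n3
  Y(R9) = 0.0002004 S between n5,n6
  Y(R10) = 0.001429 S between n0,n6
  Y(R11) = 0.06803 S between n5,n6
  Y(R12) = 0.0001057 S between n4,n3
  Y(R13) = 0.2004 S between n0,n3
  Y(R14) = 0.04405 S between n6,n2
  Y(R15) = 0.0002041 S between n4,n3
  Y(R16) = 0.005051 S between n0,n6
  Y(R17) = 0.0001348 S between n4,n3
  Y(R18) = 0.4049 S between n2,n0
  Y(R19) = 0.8772 S between n1,n5
  Y(R20) = 0.008772 S between n3,n0
  Isrc: injects 0.0652 A into n5 (from n0)
Assemble and solve the 6×6 MNA system:
  V(n1)=0.3266  V(n2)=0.04150  V(n3)=0.1167  V(n4)=0.01203  V(n5)=0.3266  V(n6)=0.07760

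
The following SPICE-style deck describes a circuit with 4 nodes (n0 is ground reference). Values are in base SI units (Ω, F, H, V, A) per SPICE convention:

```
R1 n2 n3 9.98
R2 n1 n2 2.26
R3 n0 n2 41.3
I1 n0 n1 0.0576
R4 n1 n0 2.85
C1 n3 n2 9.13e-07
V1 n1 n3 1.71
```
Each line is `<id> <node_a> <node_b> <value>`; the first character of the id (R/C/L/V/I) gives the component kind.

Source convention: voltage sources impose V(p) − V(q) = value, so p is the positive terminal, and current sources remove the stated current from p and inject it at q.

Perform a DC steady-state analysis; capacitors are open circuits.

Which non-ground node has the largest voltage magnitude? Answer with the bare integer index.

3

Apply KCL at each of the 3 non-ground nodes and solve the resulting linear system.
Node n1: branches {R2, I1, R4, V1} → V_1 = 0.1736
Node n2: branches {R1, R2, R3, C1} → V_2 = -0.1361
Node n3: branches {R1, C1, V1} → V_3 = -1.536
Source currents: i(V1)=-0.1403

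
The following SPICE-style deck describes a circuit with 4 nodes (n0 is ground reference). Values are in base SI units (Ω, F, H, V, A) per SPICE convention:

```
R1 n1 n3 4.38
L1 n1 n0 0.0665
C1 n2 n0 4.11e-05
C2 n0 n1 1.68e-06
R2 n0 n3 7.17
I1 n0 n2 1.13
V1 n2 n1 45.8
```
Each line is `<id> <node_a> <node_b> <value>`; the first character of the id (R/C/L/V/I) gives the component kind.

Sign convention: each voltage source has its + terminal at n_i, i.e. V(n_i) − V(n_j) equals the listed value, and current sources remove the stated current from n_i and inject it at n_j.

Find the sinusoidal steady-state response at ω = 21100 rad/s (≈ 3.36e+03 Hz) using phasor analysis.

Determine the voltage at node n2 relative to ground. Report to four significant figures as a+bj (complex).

MNA unknowns: 3 node voltages V₁..V_3 plus 1 source current (V1)
R1: Y=0.2283+0.000j on G[1,3]
L1: Y=0.000-0.0007127j on G[1,0]
C1: Y=0.000+0.8672j on G[2,0]
C2: Y=0.000+0.03545j on G[0,1]
R2: Y=0.1395+0.000j on G[0,3]
I1: z[0]−=1.13, z[2]+=1.13
V1: row V2−V1=45.8, i_V1 at 2,1
solve → V1=-43.51-5.430j, V2=2.285-5.430j, V3=-27.01-3.371j
aux → i_V1=-3.579-1.982j

2.285-5.430j V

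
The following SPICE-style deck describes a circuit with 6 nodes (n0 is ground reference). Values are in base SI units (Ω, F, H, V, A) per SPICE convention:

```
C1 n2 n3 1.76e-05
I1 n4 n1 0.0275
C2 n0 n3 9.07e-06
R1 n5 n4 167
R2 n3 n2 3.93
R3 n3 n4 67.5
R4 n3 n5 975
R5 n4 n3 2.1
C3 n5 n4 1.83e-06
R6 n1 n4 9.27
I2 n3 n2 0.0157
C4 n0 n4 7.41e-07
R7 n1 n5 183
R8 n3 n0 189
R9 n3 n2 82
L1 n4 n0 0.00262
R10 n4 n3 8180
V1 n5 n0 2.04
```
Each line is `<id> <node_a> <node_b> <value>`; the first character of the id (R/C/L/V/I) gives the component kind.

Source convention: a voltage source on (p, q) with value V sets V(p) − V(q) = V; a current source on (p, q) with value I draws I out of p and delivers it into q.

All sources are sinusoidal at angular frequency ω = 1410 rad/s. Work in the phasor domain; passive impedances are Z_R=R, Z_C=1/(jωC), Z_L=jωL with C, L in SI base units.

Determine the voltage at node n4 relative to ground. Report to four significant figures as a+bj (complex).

Element admittances at ω=1410 rad/s:
  Y(C1) = 0.000+0.02482j S between n2,n3
  I1: injects 0.0275 A into n1 (from n4)
  Y(C2) = 0.000+0.01279j S between n0,n3
  Y(R1) = 0.005988+0.000j S between n5,n4
  Y(R2) = 0.2545+0.000j S between n3,n2
  Y(R3) = 0.01481+0.000j S between n3,n4
  Y(R4) = 0.001026+0.000j S between n3,n5
  Y(R5) = 0.4762+0.000j S between n4,n3
  Y(C3) = 0.000+0.002580j S between n5,n4
  Y(R6) = 0.1079+0.000j S between n1,n4
  I2: injects 0.0157 A into n2 (from n3)
  Y(C4) = 0.000+0.001045j S between n0,n4
  Y(R7) = 0.005464+0.000j S between n1,n5
  Y(R8) = 0.005291+0.000j S between n3,n0
  Y(R9) = 0.01220+0.000j S between n3,n2
  Y(L1) = 0.000-0.2707j S between n4,n0
  Y(R10) = 0.0001222+0.000j S between n4,n3
  V1: constraint V(n5)−V(n0) = 2.04
Assemble and solve the 6×6 MNA system:
  V(n1)=0.3277+0.08901j  V(n2)=0.05119+0.08709j  V(n3)=-0.007185+0.09252j  V(n4)=-0.01395+0.09352j  V(n5)=2.040+0.000j
  i(V1)=-0.02400-0.004158j

-0.01395+0.09352j V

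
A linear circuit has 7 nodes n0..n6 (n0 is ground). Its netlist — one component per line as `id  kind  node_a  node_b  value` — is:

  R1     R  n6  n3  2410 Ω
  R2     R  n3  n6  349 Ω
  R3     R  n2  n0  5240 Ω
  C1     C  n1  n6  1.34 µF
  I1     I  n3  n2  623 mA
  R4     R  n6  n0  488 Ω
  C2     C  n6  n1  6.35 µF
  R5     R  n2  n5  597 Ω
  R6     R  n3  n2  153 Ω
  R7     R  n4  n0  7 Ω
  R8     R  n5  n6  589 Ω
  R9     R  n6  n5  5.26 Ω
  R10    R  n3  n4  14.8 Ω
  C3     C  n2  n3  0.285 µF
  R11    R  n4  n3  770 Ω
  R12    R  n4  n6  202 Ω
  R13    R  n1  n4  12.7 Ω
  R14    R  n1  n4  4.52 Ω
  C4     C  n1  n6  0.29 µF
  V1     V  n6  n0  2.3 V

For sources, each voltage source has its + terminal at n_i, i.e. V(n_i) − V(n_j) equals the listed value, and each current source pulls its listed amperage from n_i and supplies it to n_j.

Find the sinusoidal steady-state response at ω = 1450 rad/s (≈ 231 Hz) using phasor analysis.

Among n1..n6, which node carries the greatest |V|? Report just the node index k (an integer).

2

Apply KCL at each of the 6 non-ground nodes and solve the resulting linear system.
Node n1: branches {C1, C2, R13, R14, C4} → V_1 = -0.6601+0.3813j
Node n2: branches {R3, I1, R5, R6, C3} → V_2 = 72.71-3.431j
Node n3: branches {R1, R2, I1, R6, R10, C3, R11} → V_3 = -2.353+0.3430j
Node n4: branches {R7, R10, R11, R12, R13, R14} → V_4 = -0.6748+0.2671j
Node n5: branches {R5, R8, R9} → V_5 = 2.910-0.02971j
Node n6: branches {R1, R2, C1, R4, C2, R8, R9, R12, C4, V1} → V_6 = 2.300+0.000j
Source currents: i(V1)=0.07781-0.03750j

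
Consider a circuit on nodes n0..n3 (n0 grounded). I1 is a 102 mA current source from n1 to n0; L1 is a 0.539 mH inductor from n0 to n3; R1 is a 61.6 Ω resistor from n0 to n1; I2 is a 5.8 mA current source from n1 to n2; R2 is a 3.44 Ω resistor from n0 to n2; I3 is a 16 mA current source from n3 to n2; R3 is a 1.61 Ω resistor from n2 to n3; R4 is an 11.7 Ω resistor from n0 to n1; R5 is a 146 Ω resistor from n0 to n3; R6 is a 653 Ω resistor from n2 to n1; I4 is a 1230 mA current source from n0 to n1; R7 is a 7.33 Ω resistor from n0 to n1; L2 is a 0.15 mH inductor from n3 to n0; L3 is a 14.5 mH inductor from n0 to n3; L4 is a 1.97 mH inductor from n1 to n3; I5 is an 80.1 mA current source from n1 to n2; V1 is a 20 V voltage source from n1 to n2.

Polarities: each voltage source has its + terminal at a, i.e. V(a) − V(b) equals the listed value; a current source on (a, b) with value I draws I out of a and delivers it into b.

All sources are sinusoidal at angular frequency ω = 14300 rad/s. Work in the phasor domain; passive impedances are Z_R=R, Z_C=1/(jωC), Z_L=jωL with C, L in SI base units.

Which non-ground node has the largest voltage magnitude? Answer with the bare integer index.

MNA unknowns: 3 node voltages V₁..V_3 plus 1 source current (V1)
I1: z[1]−=0.102, z[0]+=0.102
L1: Y=0.000-0.1297j on G[0,3]
R1: Y=0.01623+0.000j on G[0,1]
I2: z[1]−=0.0058, z[2]+=0.0058
R2: Y=0.2907+0.000j on G[0,2]
I3: z[3]−=0.016, z[2]+=0.016
R3: Y=0.6211+0.000j on G[2,3]
R4: Y=0.08547+0.000j on G[0,1]
R5: Y=0.006849+0.000j on G[0,3]
R6: Y=0.001531+0.000j on G[2,1]
I4: z[0]−=1.23, z[1]+=1.23
R7: Y=0.1364+0.000j on G[0,1]
L2: Y=0.000-0.4662j on G[3,0]
L3: Y=0.000-0.004823j on G[0,3]
L4: Y=0.000-0.03550j on G[1,3]
I5: z[1]−=0.0801, z[2]+=0.0801
V1: row V1−V2=20, i_V1 at 1,2
solve → V1=16.31-0.9788j, V2=-3.685-0.9788j, V3=-0.8935-2.796j
aux → i_V1=-2.938+0.8439j

1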